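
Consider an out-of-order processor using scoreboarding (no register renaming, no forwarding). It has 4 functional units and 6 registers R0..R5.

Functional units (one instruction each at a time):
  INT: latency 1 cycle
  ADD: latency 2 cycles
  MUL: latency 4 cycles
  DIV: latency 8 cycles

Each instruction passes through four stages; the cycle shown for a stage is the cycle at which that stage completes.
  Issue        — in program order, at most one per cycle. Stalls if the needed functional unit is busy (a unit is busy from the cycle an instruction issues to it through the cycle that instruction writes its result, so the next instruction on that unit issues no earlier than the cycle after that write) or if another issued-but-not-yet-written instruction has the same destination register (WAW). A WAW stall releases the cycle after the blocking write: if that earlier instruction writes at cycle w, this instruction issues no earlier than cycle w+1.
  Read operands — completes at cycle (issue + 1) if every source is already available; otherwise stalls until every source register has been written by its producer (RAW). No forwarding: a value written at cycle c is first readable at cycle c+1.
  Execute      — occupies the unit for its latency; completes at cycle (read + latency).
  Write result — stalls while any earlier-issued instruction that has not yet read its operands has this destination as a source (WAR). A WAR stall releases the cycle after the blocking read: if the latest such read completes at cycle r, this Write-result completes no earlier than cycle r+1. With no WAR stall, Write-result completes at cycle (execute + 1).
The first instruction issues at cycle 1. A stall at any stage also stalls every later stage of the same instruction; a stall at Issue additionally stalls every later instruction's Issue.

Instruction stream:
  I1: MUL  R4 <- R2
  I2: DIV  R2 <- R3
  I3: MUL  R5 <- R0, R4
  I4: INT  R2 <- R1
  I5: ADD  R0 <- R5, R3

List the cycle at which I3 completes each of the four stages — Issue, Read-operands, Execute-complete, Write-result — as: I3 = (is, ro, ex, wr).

I3 = (8, 9, 13, 14)

c1: issue I1 (MUL)
c2: I1 read-ops, issue I2 (DIV)
c3: I2 read-ops
c6: I1 finished on MUL
c7: I1→R4
c8: issue I3 (MUL)
c9: I3 read-ops
c11: I2 finished on DIV
c12: I2→R2
c13: I3 finished on MUL, issue I4 (INT)
c14: I3→R5, I4 read-ops, issue I5 (ADD)
c15: I4 finished on INT, I5 read-ops
c16: I4→R2
c17: I5 finished on ADD
c18: I5→R0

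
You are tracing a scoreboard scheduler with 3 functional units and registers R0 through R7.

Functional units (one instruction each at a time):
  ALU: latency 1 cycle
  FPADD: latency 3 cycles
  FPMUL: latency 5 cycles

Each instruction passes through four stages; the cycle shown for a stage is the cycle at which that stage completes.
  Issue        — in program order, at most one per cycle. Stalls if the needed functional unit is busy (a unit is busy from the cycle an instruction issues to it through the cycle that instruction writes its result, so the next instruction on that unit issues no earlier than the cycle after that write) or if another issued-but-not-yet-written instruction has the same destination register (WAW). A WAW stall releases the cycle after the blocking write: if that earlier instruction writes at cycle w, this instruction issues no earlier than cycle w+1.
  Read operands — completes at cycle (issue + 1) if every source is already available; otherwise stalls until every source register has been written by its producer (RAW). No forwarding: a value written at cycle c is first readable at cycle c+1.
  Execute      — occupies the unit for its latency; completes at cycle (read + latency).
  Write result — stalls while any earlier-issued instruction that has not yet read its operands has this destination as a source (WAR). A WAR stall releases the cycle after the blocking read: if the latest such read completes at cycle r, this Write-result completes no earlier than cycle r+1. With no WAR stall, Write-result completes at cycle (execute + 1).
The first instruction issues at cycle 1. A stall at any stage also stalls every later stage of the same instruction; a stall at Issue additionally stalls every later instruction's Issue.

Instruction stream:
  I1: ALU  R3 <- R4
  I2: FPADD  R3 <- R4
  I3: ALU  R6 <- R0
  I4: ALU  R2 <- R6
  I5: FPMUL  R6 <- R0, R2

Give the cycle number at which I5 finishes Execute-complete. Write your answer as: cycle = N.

cycle = 19

  I1 | 1 | 2 | 3 | 4
  I2 | 5 | 6 | 9 | 10   WAW R3: wait I1 write@4
  I3 | 6 | 7 | 8 | 9
  I4 | 10 | 11 | 12 | 13   struct: ALU busy until I3 writes@9
  I5 | 11 | 14 | 19 | 20   RAW R2: wait I4 write@13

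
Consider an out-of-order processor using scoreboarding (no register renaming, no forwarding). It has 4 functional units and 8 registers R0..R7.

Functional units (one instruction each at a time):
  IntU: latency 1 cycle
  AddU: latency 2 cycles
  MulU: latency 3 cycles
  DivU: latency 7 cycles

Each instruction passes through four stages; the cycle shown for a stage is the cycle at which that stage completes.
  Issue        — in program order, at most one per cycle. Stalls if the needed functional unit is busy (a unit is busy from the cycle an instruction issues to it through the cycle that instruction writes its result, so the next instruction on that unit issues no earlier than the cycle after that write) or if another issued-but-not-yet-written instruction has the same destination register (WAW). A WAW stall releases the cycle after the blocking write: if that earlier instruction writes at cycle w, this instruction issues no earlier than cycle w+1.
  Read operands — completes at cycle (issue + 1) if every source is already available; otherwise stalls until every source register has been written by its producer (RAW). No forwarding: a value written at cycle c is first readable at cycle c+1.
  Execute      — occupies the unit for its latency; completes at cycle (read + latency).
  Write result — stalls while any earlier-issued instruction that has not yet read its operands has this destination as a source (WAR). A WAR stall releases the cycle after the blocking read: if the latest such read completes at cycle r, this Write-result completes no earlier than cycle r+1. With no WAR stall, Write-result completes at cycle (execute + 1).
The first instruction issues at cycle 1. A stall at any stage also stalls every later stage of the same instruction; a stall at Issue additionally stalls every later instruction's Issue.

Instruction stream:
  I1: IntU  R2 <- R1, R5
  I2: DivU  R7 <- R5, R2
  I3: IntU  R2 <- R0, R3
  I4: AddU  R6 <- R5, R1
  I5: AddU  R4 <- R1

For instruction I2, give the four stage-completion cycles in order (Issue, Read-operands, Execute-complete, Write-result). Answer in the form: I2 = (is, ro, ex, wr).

I2 = (2, 5, 12, 13)

[I1] 1/2/3/4
[I2] 2/5/12/13  (RAW R2: wait I1 write@4)
[I3] 5/6/7/8  (struct: IntU busy until I1 writes@4)
[I4] 6/7/9/10
[I5] 11/12/14/15  (struct: AddU busy until I4 writes@10)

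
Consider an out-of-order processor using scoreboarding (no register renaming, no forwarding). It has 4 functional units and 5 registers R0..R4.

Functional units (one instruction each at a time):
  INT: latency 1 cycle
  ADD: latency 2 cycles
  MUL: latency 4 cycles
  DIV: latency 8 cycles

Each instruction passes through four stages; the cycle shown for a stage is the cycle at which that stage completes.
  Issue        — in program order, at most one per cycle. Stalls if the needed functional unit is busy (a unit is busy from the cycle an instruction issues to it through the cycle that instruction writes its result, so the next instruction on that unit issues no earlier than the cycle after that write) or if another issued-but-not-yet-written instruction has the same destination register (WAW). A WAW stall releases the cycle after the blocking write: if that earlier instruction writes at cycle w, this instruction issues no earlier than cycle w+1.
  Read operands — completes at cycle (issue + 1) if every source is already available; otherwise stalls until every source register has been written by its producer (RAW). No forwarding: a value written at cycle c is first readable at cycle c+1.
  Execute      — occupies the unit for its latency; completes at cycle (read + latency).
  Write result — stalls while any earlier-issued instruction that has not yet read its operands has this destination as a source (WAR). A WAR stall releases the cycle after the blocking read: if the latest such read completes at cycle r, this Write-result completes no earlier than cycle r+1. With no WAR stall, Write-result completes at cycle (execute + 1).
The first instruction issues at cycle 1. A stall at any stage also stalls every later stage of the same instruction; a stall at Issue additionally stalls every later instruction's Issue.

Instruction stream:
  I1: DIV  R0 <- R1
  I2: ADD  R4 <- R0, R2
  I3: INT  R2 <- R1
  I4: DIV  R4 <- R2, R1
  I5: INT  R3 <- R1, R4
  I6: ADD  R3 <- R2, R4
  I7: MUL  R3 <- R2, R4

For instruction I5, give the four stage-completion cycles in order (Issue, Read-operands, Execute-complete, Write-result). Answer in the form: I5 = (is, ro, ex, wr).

I5 = (17, 27, 28, 29)

cycle 1: I1 dispatched to DIV
cycle 2: I1 operands ready; I2 dispatched to ADD
cycle 3: I3 dispatched to INT
cycle 4: I3 operands ready
cycle 5: I3 complete
cycle 10: I1 complete
cycle 11: R0←I1
cycle 12: I2 operands ready
cycle 13: R2←I3
cycle 14: I2 complete
cycle 15: R4←I2
cycle 16: I4 dispatched to DIV
cycle 17: I4 operands ready; I5 dispatched to INT
cycle 25: I4 complete
cycle 26: R4←I4
cycle 27: I5 operands ready
cycle 28: I5 complete
cycle 29: R3←I5
cycle 30: I6 dispatched to ADD
cycle 31: I6 operands ready
cycle 33: I6 complete
cycle 34: R3←I6
cycle 35: I7 dispatched to MUL
cycle 36: I7 operands ready
cycle 40: I7 complete
cycle 41: R3←I7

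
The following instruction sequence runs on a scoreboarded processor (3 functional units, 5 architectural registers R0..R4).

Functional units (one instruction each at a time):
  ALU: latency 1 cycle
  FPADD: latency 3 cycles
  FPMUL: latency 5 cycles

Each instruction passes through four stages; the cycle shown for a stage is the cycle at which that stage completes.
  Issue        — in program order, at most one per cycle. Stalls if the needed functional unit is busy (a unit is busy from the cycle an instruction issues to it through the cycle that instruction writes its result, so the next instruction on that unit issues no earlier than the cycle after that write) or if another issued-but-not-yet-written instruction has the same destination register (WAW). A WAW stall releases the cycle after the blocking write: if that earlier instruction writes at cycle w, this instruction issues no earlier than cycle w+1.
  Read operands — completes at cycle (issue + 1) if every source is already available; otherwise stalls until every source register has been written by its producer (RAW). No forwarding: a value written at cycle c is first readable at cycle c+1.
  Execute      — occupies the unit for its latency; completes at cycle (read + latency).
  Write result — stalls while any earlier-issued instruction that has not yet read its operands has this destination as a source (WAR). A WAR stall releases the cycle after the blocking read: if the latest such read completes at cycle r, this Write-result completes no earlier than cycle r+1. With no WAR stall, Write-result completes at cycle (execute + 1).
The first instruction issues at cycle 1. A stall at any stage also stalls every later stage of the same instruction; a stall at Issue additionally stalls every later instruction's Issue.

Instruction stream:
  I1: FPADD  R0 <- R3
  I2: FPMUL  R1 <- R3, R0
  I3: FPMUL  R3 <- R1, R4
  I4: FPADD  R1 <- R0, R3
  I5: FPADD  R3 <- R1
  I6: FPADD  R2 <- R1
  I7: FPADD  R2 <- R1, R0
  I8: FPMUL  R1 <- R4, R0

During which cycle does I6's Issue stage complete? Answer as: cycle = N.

I1 -> (1, 2, 5, 6)
I2 -> (2, 7, 12, 13)  // RAW R0: wait I1 write@6
I3 -> (14, 15, 20, 21)  // struct: FPMUL busy until I2 writes@13
I4 -> (15, 22, 25, 26)  // RAW R3: wait I3 write@21
I5 -> (27, 28, 31, 32)  // struct: FPADD busy until I4 writes@26
I6 -> (33, 34, 37, 38)  // struct: FPADD busy until I5 writes@32
I7 -> (39, 40, 43, 44)  // struct: FPADD busy until I6 writes@38
I8 -> (40, 41, 46, 47)

cycle = 33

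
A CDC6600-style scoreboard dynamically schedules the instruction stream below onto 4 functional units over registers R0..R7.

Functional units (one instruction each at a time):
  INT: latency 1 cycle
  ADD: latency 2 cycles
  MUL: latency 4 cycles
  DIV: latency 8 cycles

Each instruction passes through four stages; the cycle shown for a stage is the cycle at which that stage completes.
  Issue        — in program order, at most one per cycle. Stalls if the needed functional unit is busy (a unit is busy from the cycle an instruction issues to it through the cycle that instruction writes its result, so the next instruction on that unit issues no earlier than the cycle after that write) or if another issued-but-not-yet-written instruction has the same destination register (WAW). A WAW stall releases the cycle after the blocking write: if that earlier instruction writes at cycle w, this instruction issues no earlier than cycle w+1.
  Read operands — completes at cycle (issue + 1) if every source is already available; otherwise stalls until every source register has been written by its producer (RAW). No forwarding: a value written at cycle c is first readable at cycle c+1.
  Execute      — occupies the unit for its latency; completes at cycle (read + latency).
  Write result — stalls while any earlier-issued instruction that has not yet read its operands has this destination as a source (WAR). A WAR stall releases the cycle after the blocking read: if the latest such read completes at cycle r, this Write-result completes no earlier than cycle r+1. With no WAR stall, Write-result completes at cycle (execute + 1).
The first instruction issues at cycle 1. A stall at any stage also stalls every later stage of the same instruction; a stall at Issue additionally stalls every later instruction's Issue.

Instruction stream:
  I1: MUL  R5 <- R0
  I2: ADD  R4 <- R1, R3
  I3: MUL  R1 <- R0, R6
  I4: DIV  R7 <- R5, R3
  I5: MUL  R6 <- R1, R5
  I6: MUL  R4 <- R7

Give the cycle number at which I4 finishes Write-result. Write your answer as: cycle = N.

cycle = 19

  I1 | 1 | 2 | 6 | 7
  I2 | 2 | 3 | 5 | 6
  I3 | 8 | 9 | 13 | 14   struct: MUL busy until I1 writes@7
  I4 | 9 | 10 | 18 | 19
  I5 | 15 | 16 | 20 | 21   struct: MUL busy until I3 writes@14
  I6 | 22 | 23 | 27 | 28   struct: MUL busy until I5 writes@21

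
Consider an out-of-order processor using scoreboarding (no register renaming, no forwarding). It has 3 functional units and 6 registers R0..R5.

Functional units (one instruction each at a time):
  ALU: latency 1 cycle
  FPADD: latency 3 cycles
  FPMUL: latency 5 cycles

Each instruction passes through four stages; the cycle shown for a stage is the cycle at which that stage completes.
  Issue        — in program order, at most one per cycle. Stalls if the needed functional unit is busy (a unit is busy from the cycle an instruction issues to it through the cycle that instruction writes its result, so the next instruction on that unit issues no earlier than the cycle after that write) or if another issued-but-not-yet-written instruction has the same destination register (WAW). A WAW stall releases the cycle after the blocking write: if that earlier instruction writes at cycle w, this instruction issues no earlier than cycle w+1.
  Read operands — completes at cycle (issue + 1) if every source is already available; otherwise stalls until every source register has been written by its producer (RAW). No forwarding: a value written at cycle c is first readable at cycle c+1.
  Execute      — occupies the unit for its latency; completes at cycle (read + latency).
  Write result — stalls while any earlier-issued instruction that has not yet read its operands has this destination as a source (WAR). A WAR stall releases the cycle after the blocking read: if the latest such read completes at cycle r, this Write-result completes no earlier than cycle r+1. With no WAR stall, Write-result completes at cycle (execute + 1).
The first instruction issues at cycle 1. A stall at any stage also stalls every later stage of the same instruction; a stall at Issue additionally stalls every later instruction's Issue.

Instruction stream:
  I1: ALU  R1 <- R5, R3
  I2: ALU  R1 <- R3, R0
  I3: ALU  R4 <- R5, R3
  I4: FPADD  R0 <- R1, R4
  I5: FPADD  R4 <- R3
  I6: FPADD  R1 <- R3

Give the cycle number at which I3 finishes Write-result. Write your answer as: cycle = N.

cycle = 12

t=1  I1 issues→ALU
t=2  I1 reads
t=3  I1 exec-done
t=4  I1 writes R1
t=5  I2 issues→ALU
t=6  I2 reads
t=7  I2 exec-done
t=8  I2 writes R1
t=9  I3 issues→ALU
t=10  I3 reads | I4 issues→FPADD
t=11  I3 exec-done
t=12  I3 writes R4
t=13  I4 reads
t=16  I4 exec-done
t=17  I4 writes R0
t=18  I5 issues→FPADD
t=19  I5 reads
t=22  I5 exec-done
t=23  I5 writes R4
t=24  I6 issues→FPADD
t=25  I6 reads
t=28  I6 exec-done
t=29  I6 writes R1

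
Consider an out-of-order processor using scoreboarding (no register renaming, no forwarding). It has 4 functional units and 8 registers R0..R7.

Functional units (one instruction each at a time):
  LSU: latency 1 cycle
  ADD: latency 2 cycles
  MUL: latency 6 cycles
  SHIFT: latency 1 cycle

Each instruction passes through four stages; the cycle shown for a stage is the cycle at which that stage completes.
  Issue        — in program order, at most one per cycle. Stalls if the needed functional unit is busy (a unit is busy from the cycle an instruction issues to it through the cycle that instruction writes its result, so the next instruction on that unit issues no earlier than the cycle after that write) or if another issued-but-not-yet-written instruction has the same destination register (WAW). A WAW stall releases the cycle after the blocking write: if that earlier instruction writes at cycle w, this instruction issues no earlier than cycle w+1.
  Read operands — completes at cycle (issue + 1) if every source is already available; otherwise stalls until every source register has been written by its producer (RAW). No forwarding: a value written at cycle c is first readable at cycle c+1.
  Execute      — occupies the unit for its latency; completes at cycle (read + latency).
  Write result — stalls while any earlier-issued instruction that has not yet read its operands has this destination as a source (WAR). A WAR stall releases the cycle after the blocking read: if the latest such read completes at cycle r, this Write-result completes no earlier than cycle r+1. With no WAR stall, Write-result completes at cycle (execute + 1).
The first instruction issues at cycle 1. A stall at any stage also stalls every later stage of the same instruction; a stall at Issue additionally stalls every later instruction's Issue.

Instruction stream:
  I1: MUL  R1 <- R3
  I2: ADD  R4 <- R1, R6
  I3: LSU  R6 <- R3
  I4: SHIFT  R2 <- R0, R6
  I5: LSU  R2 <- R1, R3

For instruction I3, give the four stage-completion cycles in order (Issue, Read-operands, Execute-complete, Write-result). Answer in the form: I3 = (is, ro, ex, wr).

I1: IS=1 RO=2 EX=8 WR=9
I2: IS=2 RO=10 EX=12 WR=13  [RAW R1: wait I1 write@9]
I3: IS=3 RO=4 EX=5 WR=11  [WAR R6: wait I2 read@10]
I4: IS=4 RO=12 EX=13 WR=14  [RAW R6: wait I3 write@11]
I5: IS=15 RO=16 EX=17 WR=18  [WAW R2: wait I4 write@14]

I3 = (3, 4, 5, 11)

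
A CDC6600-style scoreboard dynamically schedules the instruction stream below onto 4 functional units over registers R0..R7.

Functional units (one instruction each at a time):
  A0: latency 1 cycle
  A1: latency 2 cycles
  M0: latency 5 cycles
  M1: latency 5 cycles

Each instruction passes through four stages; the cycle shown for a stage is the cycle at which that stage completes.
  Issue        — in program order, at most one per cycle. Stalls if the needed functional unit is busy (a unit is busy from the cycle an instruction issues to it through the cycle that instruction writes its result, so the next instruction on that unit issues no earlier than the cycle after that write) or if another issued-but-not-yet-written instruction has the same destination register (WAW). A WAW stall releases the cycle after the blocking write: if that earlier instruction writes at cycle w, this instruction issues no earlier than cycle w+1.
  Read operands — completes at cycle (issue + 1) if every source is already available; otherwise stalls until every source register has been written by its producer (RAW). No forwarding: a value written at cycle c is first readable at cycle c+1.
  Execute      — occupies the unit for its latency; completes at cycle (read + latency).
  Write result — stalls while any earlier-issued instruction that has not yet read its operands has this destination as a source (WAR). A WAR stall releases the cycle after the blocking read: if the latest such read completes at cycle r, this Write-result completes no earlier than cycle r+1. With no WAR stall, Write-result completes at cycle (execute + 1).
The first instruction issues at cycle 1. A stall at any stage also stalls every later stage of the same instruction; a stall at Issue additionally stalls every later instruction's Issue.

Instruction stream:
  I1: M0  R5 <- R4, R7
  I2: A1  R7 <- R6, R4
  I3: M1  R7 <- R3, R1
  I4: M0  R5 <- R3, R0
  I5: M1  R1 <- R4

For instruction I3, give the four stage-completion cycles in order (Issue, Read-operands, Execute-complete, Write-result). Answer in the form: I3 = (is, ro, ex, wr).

1) issue 1, read 2, done 7, write 8
2) issue 2, read 3, done 5, write 6
3) issue 7, read 8, done 13, write 14  <WAW R7: wait I2 write@6>
4) issue 9, read 10, done 15, write 16  <struct: M0 busy until I1 writes@8>
5) issue 15, read 16, done 21, write 22  <struct: M1 busy until I3 writes@14>

I3 = (7, 8, 13, 14)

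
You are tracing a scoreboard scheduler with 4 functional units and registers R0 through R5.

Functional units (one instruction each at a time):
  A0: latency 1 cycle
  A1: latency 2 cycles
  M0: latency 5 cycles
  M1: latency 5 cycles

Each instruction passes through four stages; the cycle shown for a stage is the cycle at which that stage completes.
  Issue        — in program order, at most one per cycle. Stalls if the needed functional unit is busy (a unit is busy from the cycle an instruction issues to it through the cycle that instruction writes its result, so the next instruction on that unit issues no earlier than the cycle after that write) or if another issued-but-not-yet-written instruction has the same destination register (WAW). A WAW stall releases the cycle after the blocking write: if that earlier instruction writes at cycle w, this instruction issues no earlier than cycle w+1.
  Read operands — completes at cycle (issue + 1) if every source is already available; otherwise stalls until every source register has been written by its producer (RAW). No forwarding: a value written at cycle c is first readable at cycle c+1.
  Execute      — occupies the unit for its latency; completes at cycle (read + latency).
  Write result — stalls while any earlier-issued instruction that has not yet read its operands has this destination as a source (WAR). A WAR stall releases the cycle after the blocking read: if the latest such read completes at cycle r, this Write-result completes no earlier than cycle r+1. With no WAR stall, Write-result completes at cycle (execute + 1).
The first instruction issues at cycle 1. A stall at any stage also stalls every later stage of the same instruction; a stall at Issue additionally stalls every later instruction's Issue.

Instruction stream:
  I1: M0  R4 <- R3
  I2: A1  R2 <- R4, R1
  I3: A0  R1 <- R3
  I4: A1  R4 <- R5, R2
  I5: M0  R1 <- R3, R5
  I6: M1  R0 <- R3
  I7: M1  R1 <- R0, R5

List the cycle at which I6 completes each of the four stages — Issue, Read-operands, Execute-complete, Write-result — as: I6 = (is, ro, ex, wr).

I6 = (15, 16, 21, 22)

[1] I1 issues→M0
[2] I1 reads | I2 issues→A1
[3] I3 issues→A0
[4] I3 reads
[5] I3 exec-done
[7] I1 exec-done
[8] I1 writes R4
[9] I2 reads
[10] I3 writes R1
[11] I2 exec-done
[12] I2 writes R2
[13] I4 issues→A1
[14] I4 reads | I5 issues→M0
[15] I5 reads | I6 issues→M1
[16] I4 exec-done | I6 reads
[17] I4 writes R4
[20] I5 exec-done
[21] I5 writes R1 | I6 exec-done
[22] I6 writes R0
[23] I7 issues→M1
[24] I7 reads
[29] I7 exec-done
[30] I7 writes R1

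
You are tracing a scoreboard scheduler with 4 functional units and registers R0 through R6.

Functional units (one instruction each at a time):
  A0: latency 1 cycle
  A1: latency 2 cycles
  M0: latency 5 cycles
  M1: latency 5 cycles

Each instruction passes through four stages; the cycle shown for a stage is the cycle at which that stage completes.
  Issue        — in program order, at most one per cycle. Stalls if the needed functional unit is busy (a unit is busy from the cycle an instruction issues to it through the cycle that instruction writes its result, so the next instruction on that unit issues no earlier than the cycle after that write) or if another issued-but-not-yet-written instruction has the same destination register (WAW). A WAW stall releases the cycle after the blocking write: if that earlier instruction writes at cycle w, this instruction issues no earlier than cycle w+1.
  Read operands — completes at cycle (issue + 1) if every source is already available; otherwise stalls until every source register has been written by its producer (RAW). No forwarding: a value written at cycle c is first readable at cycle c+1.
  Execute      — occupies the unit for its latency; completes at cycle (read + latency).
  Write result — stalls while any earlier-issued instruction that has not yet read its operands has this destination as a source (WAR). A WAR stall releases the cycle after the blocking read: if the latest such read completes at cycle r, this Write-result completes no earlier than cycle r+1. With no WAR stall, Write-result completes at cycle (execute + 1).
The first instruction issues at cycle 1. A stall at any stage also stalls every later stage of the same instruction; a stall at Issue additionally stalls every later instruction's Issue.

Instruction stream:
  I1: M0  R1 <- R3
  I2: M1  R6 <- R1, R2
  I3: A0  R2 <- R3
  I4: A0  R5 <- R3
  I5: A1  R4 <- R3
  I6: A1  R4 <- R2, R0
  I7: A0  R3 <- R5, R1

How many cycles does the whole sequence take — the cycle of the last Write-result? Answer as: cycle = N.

  I1 | 1 | 2 | 7 | 8
  I2 | 2 | 9 | 14 | 15   RAW R1: wait I1 write@8
  I3 | 3 | 4 | 5 | 10   WAR R2: wait I2 read@9
  I4 | 11 | 12 | 13 | 14   struct: A0 busy until I3 writes@10
  I5 | 12 | 13 | 15 | 16
  I6 | 17 | 18 | 20 | 21   struct: A1 busy until I5 writes@16
  I7 | 18 | 19 | 20 | 21

cycle = 21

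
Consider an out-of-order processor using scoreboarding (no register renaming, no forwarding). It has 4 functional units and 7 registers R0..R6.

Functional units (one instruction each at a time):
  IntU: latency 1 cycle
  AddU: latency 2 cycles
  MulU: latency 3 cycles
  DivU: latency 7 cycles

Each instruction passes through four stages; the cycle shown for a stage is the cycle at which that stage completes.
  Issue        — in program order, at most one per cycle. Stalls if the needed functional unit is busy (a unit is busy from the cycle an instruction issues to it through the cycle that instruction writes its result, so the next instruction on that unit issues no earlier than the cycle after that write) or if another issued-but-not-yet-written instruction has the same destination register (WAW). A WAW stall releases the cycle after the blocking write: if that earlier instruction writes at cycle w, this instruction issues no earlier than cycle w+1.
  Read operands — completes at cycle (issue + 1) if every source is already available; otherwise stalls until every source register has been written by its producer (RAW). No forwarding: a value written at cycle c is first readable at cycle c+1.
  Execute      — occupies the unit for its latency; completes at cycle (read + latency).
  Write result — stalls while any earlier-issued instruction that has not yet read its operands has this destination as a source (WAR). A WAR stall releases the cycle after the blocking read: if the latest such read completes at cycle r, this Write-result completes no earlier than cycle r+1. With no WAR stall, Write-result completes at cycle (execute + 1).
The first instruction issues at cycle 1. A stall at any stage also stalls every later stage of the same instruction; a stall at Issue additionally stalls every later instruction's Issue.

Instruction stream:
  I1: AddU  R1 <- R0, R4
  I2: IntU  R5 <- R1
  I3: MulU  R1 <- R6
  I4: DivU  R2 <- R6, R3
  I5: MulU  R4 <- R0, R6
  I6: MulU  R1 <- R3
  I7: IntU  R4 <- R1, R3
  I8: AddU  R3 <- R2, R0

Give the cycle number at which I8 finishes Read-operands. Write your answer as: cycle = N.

cycle = 21

[I1] 1/2/4/5
[I2] 2/6/7/8  (RAW R1: wait I1 write@5)
[I3] 6/7/10/11  (WAW R1: wait I1 write@5)
[I4] 7/8/15/16
[I5] 12/13/16/17  (struct: MulU busy until I3 writes@11)
[I6] 18/19/22/23  (struct: MulU busy until I5 writes@17)
[I7] 19/24/25/26  (RAW R1: wait I6 write@23)
[I8] 20/21/23/25  (WAR R3: wait I7 read@24)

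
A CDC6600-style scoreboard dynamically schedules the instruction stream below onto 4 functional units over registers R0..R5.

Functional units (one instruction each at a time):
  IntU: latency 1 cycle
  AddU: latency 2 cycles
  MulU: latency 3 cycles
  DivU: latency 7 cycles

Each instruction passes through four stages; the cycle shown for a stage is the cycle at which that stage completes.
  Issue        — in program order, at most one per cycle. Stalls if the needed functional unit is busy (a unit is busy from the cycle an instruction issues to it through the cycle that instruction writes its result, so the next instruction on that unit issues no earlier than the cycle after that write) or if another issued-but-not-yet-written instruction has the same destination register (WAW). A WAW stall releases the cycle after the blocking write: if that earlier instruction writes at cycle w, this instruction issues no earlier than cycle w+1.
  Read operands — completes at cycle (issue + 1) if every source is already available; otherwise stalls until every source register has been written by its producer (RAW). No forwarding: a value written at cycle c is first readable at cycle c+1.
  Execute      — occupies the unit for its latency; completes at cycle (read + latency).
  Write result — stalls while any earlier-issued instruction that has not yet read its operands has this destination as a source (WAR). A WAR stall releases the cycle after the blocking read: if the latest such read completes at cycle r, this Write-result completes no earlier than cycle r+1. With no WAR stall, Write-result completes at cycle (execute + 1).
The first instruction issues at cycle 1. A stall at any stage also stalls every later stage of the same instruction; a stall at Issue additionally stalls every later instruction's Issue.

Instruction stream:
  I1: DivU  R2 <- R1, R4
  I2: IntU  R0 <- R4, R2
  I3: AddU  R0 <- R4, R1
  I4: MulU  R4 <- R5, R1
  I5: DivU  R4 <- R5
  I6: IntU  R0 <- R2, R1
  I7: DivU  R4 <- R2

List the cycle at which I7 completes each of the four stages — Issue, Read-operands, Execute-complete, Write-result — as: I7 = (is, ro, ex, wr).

t=1  I1 issues→DivU
t=2  I1 reads · I2 issues→IntU
t=9  I1 exec-done
t=10  I1 writes R2
t=11  I2 reads
t=12  I2 exec-done
t=13  I2 writes R0
t=14  I3 issues→AddU
t=15  I3 reads · I4 issues→MulU
t=16  I4 reads
t=17  I3 exec-done
t=18  I3 writes R0
t=19  I4 exec-done
t=20  I4 writes R4
t=21  I5 issues→DivU
t=22  I5 reads · I6 issues→IntU
t=23  I6 reads
t=24  I6 exec-done
t=25  I6 writes R0
t=29  I5 exec-done
t=30  I5 writes R4
t=31  I7 issues→DivU
t=32  I7 reads
t=39  I7 exec-done
t=40  I7 writes R4

I7 = (31, 32, 39, 40)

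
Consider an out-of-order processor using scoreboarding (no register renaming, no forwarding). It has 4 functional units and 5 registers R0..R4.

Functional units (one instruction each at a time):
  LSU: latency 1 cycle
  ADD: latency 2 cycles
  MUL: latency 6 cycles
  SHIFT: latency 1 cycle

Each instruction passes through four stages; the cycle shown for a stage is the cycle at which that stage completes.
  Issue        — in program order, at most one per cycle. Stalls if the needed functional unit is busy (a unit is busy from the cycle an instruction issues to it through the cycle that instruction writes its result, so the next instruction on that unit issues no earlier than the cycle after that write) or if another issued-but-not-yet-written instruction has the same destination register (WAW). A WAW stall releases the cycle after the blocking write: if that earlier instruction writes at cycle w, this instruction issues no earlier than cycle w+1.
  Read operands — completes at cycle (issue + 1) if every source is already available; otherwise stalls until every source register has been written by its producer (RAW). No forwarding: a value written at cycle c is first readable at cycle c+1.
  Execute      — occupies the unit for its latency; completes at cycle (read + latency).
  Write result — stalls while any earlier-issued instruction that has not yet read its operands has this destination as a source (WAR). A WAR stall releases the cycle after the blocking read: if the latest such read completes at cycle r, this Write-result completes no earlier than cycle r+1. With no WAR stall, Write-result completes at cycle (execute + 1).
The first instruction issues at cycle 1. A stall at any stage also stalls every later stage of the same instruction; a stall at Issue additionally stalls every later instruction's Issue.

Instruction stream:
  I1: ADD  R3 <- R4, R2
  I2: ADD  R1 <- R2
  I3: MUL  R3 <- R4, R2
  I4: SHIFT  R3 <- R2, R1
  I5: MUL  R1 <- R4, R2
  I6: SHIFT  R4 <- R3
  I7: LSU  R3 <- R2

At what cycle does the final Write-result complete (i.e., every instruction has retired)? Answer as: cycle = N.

t=1  I1 issues→ADD
t=2  I1 reads
t=4  I1 exec-done
t=5  I1 writes R3
t=6  I2 issues→ADD
t=7  I2 reads | I3 issues→MUL
t=8  I3 reads
t=9  I2 exec-done
t=10  I2 writes R1
t=14  I3 exec-done
t=15  I3 writes R3
t=16  I4 issues→SHIFT
t=17  I4 reads | I5 issues→MUL
t=18  I4 exec-done | I5 reads
t=19  I4 writes R3
t=20  I6 issues→SHIFT
t=21  I6 reads | I7 issues→LSU
t=22  I6 exec-done | I7 reads
t=23  I6 writes R4 | I7 exec-done
t=24  I5 exec-done | I7 writes R3
t=25  I5 writes R1

cycle = 25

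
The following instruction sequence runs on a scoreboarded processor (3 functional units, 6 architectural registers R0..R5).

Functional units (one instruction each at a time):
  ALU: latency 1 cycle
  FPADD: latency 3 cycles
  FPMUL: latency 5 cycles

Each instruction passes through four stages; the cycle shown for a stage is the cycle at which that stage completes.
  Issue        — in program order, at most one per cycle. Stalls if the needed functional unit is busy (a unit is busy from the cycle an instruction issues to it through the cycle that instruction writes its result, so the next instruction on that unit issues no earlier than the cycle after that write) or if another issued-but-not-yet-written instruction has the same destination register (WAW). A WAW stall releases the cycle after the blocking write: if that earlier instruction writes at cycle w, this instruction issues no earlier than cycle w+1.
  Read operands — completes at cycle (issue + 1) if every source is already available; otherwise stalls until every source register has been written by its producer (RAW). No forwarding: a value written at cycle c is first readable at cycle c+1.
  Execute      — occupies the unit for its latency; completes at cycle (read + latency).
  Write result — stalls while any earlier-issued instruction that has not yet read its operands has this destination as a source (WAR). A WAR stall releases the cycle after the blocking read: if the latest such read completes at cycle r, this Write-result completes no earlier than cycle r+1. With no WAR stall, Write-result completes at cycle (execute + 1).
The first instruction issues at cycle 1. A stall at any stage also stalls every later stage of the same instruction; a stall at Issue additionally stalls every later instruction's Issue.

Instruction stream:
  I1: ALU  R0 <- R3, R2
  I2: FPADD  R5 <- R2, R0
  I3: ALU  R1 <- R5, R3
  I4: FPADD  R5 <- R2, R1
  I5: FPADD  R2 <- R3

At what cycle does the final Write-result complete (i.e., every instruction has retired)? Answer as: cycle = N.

cycle 1: I1 issues→ALU
cycle 2: I1 reads | I2 issues→FPADD
cycle 3: I1 exec-done
cycle 4: I1 writes R0
cycle 5: I2 reads | I3 issues→ALU
cycle 8: I2 exec-done
cycle 9: I2 writes R5
cycle 10: I3 reads | I4 issues→FPADD
cycle 11: I3 exec-done
cycle 12: I3 writes R1
cycle 13: I4 reads
cycle 16: I4 exec-done
cycle 17: I4 writes R5
cycle 18: I5 issues→FPADD
cycle 19: I5 reads
cycle 22: I5 exec-done
cycle 23: I5 writes R2

cycle = 23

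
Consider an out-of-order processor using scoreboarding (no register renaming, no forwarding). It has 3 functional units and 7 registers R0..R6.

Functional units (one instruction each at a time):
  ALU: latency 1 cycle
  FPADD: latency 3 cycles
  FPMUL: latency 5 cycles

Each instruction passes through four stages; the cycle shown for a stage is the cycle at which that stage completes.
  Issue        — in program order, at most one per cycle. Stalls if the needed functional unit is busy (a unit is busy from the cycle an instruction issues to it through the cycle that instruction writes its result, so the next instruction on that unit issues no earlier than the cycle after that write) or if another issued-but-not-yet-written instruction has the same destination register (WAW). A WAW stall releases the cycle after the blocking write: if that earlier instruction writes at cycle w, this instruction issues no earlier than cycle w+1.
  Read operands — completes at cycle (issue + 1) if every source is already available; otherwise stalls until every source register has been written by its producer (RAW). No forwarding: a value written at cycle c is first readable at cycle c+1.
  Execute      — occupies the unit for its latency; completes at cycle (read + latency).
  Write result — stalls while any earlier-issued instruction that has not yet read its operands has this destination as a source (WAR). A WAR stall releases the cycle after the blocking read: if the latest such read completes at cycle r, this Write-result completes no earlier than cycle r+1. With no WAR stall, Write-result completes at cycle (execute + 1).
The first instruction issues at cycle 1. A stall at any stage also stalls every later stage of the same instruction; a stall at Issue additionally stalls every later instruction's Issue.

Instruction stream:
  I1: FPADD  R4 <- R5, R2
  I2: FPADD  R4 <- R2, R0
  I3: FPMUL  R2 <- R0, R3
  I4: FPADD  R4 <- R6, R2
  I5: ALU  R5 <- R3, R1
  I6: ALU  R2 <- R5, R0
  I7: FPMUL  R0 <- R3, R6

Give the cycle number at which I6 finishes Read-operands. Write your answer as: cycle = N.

1) issue 1, read 2, done 5, write 6
2) issue 7, read 8, done 11, write 12  <struct: FPADD busy until I1 writes@6>
3) issue 8, read 9, done 14, write 15
4) issue 13, read 16, done 19, write 20  <struct: FPADD busy until I2 writes@12 / RAW R2: wait I3 write@15>
5) issue 14, read 15, done 16, write 17
6) issue 18, read 19, done 20, write 21  <struct: ALU busy until I5 writes@17>
7) issue 19, read 20, done 25, write 26

cycle = 19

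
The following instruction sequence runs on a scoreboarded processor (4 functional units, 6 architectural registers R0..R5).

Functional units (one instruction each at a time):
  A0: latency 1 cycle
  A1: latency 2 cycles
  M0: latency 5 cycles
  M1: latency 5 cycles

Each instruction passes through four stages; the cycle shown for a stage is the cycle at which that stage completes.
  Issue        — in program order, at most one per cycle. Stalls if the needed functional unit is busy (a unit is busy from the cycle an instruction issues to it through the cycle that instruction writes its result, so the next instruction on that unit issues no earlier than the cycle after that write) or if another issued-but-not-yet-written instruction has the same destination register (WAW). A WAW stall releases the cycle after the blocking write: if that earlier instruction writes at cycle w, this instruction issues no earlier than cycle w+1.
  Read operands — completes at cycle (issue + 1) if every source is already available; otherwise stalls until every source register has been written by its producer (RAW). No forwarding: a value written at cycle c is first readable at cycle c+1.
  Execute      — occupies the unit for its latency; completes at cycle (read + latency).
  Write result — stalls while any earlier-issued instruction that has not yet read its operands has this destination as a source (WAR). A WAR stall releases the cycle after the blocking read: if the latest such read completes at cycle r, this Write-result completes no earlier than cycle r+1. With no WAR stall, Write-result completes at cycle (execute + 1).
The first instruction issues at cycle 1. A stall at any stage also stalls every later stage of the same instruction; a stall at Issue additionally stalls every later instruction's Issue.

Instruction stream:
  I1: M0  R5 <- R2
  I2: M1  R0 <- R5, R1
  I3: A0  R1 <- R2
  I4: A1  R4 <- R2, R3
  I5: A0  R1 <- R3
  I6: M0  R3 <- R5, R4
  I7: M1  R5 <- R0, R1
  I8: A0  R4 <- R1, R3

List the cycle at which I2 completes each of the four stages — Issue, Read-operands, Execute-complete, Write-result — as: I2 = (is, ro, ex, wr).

I2 = (2, 9, 14, 15)

1) issue 1, read 2, done 7, write 8
2) issue 2, read 9, done 14, write 15  <RAW R5: wait I1 write@8>
3) issue 3, read 4, done 5, write 10  <WAR R1: wait I2 read@9>
4) issue 4, read 5, done 7, write 8
5) issue 11, read 12, done 13, write 14  <struct: A0 busy until I3 writes@10>
6) issue 12, read 13, done 18, write 19
7) issue 16, read 17, done 22, write 23  <struct: M1 busy until I2 writes@15>
8) issue 17, read 20, done 21, write 22  <RAW R3: wait I6 write@19>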